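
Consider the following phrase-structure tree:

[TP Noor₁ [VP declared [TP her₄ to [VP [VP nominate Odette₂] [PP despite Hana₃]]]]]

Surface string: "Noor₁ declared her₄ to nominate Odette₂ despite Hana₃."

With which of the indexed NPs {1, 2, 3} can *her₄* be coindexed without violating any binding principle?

*her* is a pronoun, so Principle B applies: it must be free in its binding domain.
Binding domain of *her₄*: the matrix TP, whose subject is Noor₁.
*Noor₁* c-commands the pronoun within its binding domain → coindexation would violate Principle B.
*Odette₂*: the pronoun c-commands this R-expression → coindexation would violate Principle C on *Odette₂*.
*Hana₃*: the pronoun c-commands this R-expression → coindexation would violate Principle C on *Hana₃*.

none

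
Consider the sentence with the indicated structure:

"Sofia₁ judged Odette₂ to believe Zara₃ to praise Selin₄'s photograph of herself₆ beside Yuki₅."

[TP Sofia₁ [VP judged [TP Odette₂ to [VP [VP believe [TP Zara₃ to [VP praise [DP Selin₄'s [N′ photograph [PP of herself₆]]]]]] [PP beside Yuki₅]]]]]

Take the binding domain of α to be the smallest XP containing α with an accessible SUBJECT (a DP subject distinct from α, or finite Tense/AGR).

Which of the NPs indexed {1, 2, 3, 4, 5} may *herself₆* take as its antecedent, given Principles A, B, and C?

{4}

*herself* is an anaphor, so Principle A applies: it must be bound in its binding domain.
Binding domain of *herself₆*: the possessed DP, whose subject is Selin₄.
*Sofia₁* c-commands the anaphor but is outside its binding domain → cannot satisfy Principle A.
*Odette₂* c-commands the anaphor but is outside its binding domain → cannot satisfy Principle A.
*Zara₃* c-commands the anaphor but is outside its binding domain → cannot satisfy Principle A.
*Selin₄* c-commands the anaphor within its binding domain → licit binder.
*Yuki₅* does not c-command the anaphor → cannot bind it.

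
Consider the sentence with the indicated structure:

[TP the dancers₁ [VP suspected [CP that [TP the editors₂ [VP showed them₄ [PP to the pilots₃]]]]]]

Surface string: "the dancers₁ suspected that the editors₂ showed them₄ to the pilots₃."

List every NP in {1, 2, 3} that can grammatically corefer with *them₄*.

*them* is a pronoun, so Principle B applies: it must be free in its binding domain.
Binding domain of *them₄*: the embedded TP, whose subject is the editors₂.
*the dancers₁* c-commands the pronoun but from outside its binding domain, and is not c-commanded by it → coindexation permitted.
*the editors₂* c-commands the pronoun within its binding domain → coindexation would violate Principle B.
*the pilots₃*: the pronoun c-commands this R-expression → coindexation would violate Principle C on *the pilots₃*.

{1}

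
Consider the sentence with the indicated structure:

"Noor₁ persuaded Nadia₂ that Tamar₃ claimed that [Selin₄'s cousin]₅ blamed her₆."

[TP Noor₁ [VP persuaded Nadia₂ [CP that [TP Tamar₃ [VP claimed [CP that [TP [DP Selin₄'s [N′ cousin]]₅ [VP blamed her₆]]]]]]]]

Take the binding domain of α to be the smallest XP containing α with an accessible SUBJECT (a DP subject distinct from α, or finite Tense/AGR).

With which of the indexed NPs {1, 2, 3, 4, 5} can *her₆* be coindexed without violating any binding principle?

{1, 2, 3, 4}

*her* is a pronoun, so Principle B applies: it must be free in its binding domain.
Binding domain of *her₆*: the embedded TP, whose subject is [Selin₄'s cousin]₅.
*Noor₁* c-commands the pronoun but from outside its binding domain, and is not c-commanded by it → coindexation permitted.
*Nadia₂* c-commands the pronoun but from outside its binding domain, and is not c-commanded by it → coindexation permitted.
*Tamar₃* c-commands the pronoun but from outside its binding domain, and is not c-commanded by it → coindexation permitted.
*Selin₄* and the pronoun do not c-command one another → neither Principle B nor Principle C is at stake; coindexation permitted.
*[Selin₄'s cousin]₅* c-commands the pronoun within its binding domain → coindexation would violate Principle B.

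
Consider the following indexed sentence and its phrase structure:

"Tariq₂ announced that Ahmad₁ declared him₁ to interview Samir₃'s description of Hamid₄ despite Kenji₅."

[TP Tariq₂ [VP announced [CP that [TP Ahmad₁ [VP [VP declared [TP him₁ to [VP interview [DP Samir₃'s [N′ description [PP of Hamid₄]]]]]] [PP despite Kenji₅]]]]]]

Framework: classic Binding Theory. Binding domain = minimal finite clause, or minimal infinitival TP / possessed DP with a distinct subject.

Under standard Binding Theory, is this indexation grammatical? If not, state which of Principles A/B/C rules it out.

Principle B

The two coindexed NPs are *Ahmad₁* and *him₁*.
*him₁* is a pronoun. Its binding domain is the embedded TP, whose subject is Ahmad₁.
*Ahmad₁* c-commands it within that domain and carries the same index.
The pronoun is locally bound → Principle B violation.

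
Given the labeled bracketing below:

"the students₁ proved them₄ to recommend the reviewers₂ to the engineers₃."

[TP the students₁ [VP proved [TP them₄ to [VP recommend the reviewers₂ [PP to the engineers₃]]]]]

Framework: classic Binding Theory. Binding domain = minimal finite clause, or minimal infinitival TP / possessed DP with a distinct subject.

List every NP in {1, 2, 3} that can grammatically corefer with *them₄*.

*them* is a pronoun, so Principle B applies: it must be free in its binding domain.
Binding domain of *them₄*: the matrix TP, whose subject is the students₁.
*the students₁* c-commands the pronoun within its binding domain → coindexation would violate Principle B.
*the reviewers₂*: the pronoun c-commands this R-expression → coindexation would violate Principle C on *the reviewers₂*.
*the engineers₃*: the pronoun c-commands this R-expression → coindexation would violate Principle C on *the engineers₃*.

none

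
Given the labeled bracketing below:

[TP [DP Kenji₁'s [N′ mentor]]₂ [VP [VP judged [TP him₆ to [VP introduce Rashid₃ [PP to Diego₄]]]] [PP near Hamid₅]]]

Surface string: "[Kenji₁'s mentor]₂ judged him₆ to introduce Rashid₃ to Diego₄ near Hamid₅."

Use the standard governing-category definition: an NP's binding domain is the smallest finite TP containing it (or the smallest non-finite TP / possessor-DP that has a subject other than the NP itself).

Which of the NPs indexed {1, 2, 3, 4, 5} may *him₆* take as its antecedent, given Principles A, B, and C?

*him* is a pronoun, so Principle B applies: it must be free in its binding domain.
Binding domain of *him₆*: the matrix TP, whose subject is [Kenji₁'s mentor]₂.
*Kenji₁* and the pronoun do not c-command one another → neither Principle B nor Principle C is at stake; coindexation permitted.
*[Kenji₁'s mentor]₂* c-commands the pronoun within its binding domain → coindexation would violate Principle B.
*Rashid₃*: the pronoun c-commands this R-expression → coindexation would violate Principle C on *Rashid₃*.
*Diego₄*: the pronoun c-commands this R-expression → coindexation would violate Principle C on *Diego₄*.
*Hamid₅* and the pronoun do not c-command one another → neither Principle B nor Principle C is at stake; coindexation permitted.

{1, 5}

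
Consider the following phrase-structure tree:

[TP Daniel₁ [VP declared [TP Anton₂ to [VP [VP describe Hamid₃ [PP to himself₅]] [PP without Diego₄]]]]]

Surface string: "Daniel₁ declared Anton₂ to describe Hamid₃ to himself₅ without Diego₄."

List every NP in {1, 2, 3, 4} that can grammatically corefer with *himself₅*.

{2, 3}

*himself* is an anaphor, so Principle A applies: it must be bound in its binding domain.
Binding domain of *himself₅*: the embedded TP, whose subject is Anton₂.
*Daniel₁* c-commands the anaphor but is outside its binding domain → cannot satisfy Principle A.
*Anton₂* c-commands the anaphor within its binding domain → licit binder.
*Hamid₃* c-commands the anaphor within its binding domain → licit binder.
*Diego₄* does not c-command the anaphor → cannot bind it.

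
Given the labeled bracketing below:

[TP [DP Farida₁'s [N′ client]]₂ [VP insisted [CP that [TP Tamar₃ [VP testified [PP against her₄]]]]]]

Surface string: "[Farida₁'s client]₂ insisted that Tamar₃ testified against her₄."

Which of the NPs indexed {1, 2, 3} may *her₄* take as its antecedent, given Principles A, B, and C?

{1, 2}

*her* is a pronoun, so Principle B applies: it must be free in its binding domain.
Binding domain of *her₄*: the embedded TP, whose subject is Tamar₃.
*Farida₁* and the pronoun do not c-command one another → neither Principle B nor Principle C is at stake; coindexation permitted.
*[Farida₁'s client]₂* c-commands the pronoun but from outside its binding domain, and is not c-commanded by it → coindexation permitted.
*Tamar₃* c-commands the pronoun within its binding domain → coindexation would violate Principle B.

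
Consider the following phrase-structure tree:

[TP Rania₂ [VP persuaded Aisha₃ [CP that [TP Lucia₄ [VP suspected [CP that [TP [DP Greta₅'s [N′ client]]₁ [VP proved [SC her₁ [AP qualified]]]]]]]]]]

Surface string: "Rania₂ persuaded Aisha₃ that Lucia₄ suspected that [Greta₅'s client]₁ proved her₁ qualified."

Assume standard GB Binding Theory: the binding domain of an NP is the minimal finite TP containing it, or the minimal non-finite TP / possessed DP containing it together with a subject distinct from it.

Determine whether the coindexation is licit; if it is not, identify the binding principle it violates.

Principle B

The two coindexed NPs are *[Greta₅'s client]₁* and *her₁*.
*her₁* is a pronoun. Its binding domain is the embedded TP, whose subject is [Greta₅'s client]₁.
*[Greta₅'s client]₁* c-commands it within that domain and carries the same index.
The pronoun is locally bound → Principle B violation.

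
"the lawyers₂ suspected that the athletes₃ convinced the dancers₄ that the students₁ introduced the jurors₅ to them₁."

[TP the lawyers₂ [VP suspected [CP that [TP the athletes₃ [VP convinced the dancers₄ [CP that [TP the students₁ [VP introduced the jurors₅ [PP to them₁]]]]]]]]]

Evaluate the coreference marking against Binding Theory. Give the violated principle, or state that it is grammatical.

Principle B

The two coindexed NPs are *the students₁* and *them₁*.
*them₁* is a pronoun. Its binding domain is the embedded TP, whose subject is the students₁.
*the students₁* c-commands it within that domain and carries the same index.
The pronoun is locally bound → Principle B violation.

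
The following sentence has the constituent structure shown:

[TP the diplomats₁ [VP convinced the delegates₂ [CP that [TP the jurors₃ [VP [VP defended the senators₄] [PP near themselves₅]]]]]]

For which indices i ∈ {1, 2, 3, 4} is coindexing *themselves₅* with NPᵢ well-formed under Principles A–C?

*themselves* is an anaphor, so Principle A applies: it must be bound in its binding domain.
Binding domain of *themselves₅*: the embedded TP, whose subject is the jurors₃.
*the diplomats₁* c-commands the anaphor but is outside its binding domain → cannot satisfy Principle A.
*the delegates₂* c-commands the anaphor but is outside its binding domain → cannot satisfy Principle A.
*the jurors₃* c-commands the anaphor within its binding domain → licit binder.
*the senators₄* does not c-command the anaphor → cannot bind it.

{3}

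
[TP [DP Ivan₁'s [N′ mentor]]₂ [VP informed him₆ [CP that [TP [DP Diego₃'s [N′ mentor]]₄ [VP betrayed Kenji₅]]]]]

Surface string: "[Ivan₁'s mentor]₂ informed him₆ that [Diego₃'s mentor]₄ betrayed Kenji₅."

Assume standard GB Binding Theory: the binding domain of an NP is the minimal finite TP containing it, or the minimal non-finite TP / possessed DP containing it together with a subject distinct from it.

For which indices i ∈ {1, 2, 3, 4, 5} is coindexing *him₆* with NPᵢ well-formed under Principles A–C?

{1}

*him* is a pronoun, so Principle B applies: it must be free in its binding domain.
Binding domain of *him₆*: the matrix TP, whose subject is [Ivan₁'s mentor]₂.
*Ivan₁* and the pronoun do not c-command one another → neither Principle B nor Principle C is at stake; coindexation permitted.
*[Ivan₁'s mentor]₂* c-commands the pronoun within its binding domain → coindexation would violate Principle B.
*Diego₃*: the pronoun c-commands this R-expression → coindexation would violate Principle C on *Diego₃*.
*[Diego₃'s mentor]₄*: the pronoun c-commands this R-expression → coindexation would violate Principle C on *[Diego₃'s mentor]₄*.
*Kenji₅*: the pronoun c-commands this R-expression → coindexation would violate Principle C on *Kenji₅*.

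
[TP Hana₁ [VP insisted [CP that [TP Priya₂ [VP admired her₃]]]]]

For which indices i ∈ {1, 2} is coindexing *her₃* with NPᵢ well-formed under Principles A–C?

*her* is a pronoun, so Principle B applies: it must be free in its binding domain.
Binding domain of *her₃*: the embedded TP, whose subject is Priya₂.
*Hana₁* c-commands the pronoun but from outside its binding domain, and is not c-commanded by it → coindexation permitted.
*Priya₂* c-commands the pronoun within its binding domain → coindexation would violate Principle B.

{1}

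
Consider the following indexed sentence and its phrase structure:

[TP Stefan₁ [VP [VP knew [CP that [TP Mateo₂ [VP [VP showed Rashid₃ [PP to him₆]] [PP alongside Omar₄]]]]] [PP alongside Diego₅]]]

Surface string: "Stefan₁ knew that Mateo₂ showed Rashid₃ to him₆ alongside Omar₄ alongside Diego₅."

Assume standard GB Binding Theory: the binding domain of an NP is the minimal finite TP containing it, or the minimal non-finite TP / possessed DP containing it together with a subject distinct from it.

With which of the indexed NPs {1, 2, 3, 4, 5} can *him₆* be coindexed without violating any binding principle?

*him* is a pronoun, so Principle B applies: it must be free in its binding domain.
Binding domain of *him₆*: the embedded TP, whose subject is Mateo₂.
*Stefan₁* c-commands the pronoun but from outside its binding domain, and is not c-commanded by it → coindexation permitted.
*Mateo₂* c-commands the pronoun within its binding domain → coindexation would violate Principle B.
*Rashid₃* c-commands the pronoun within its binding domain → coindexation would violate Principle B.
*Omar₄* and the pronoun do not c-command one another → neither Principle B nor Principle C is at stake; coindexation permitted.
*Diego₅* and the pronoun do not c-command one another → neither Principle B nor Principle C is at stake; coindexation permitted.

{1, 4, 5}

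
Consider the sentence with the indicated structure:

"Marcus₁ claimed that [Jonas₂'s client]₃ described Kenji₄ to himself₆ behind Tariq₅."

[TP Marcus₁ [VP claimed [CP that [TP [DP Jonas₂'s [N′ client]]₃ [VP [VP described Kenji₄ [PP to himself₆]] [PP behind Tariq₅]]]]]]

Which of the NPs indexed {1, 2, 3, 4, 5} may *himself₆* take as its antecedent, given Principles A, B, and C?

*himself* is an anaphor, so Principle A applies: it must be bound in its binding domain.
Binding domain of *himself₆*: the embedded TP, whose subject is [Jonas₂'s client]₃.
*Marcus₁* c-commands the anaphor but is outside its binding domain → cannot satisfy Principle A.
*Jonas₂* does not c-command the anaphor → cannot bind it.
*[Jonas₂'s client]₃* c-commands the anaphor within its binding domain → licit binder.
*Kenji₄* c-commands the anaphor within its binding domain → licit binder.
*Tariq₅* does not c-command the anaphor → cannot bind it.

{3, 4}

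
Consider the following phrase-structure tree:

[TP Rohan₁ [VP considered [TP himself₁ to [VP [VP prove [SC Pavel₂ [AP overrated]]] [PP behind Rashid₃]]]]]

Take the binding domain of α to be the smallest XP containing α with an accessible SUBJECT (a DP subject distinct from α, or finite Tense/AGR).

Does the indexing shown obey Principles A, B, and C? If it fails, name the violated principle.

The two coindexed NPs are *Rohan₁* and *himself₁*.
*himself₁* is an anaphor; its binding domain is the matrix TP, whose subject is Rohan₁. *Rohan₁* c-commands it within that domain and shares its index, so Principle A is satisfied.
*Rohan₁* is an R-expression; *himself₁* does not c-command it, and no other NP shares its index, so Principle C is satisfied.
All principles are respected.

grammatical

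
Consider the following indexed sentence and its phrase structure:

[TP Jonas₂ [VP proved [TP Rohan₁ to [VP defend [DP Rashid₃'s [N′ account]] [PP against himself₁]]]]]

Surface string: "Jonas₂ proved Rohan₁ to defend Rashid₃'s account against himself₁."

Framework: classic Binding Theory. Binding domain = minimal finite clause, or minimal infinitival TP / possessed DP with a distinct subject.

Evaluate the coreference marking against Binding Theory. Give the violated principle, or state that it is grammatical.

grammatical

The two coindexed NPs are *Rohan₁* and *himself₁*.
*himself₁* is an anaphor; its binding domain is the embedded TP, whose subject is Rohan₁. *Rohan₁* c-commands it within that domain and shares its index, so Principle A is satisfied.
*Rohan₁* is an R-expression; *himself₁* does not c-command it, and no other NP shares its index, so Principle C is satisfied.
All principles are respected.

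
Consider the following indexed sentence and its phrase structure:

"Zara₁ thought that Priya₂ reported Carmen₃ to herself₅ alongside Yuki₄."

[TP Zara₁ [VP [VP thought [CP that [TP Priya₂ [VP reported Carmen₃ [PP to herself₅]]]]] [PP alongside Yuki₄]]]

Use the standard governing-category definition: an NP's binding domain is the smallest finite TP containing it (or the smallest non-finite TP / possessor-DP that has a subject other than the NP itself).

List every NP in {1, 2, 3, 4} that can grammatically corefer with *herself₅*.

*herself* is an anaphor, so Principle A applies: it must be bound in its binding domain.
Binding domain of *herself₅*: the embedded TP, whose subject is Priya₂.
*Zara₁* c-commands the anaphor but is outside its binding domain → cannot satisfy Principle A.
*Priya₂* c-commands the anaphor within its binding domain → licit binder.
*Carmen₃* c-commands the anaphor within its binding domain → licit binder.
*Yuki₄* does not c-command the anaphor → cannot bind it.

{2, 3}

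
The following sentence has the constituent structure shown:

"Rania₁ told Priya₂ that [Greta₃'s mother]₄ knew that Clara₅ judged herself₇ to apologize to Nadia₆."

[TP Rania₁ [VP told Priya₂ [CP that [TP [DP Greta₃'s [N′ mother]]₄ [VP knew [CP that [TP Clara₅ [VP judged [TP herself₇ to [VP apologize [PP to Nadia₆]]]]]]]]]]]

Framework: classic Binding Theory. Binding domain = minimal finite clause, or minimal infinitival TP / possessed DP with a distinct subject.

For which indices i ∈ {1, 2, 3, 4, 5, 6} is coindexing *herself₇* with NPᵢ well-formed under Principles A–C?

{5}

*herself* is an anaphor, so Principle A applies: it must be bound in its binding domain.
Binding domain of *herself₇*: the embedded TP, whose subject is Clara₅.
*Rania₁* c-commands the anaphor but is outside its binding domain → cannot satisfy Principle A.
*Priya₂* c-commands the anaphor but is outside its binding domain → cannot satisfy Principle A.
*Greta₃* does not c-command the anaphor → cannot bind it.
*[Greta₃'s mother]₄* c-commands the anaphor but is outside its binding domain → cannot satisfy Principle A.
*Clara₅* c-commands the anaphor within its binding domain → licit binder.
*Nadia₆* does not c-command the anaphor → cannot bind it.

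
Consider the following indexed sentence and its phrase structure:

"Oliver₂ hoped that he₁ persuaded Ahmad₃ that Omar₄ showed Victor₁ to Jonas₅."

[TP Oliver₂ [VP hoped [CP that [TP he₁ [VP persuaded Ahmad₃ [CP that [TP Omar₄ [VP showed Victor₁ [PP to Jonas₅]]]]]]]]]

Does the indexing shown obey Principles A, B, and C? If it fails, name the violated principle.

The two coindexed NPs are *he₁* and *Victor₁*.
*Victor₁* is an R-expression. Principle C requires it to be free everywhere.
*he₁* c-commands it and carries the same index.
The R-expression is bound → Principle C violation.

Principle C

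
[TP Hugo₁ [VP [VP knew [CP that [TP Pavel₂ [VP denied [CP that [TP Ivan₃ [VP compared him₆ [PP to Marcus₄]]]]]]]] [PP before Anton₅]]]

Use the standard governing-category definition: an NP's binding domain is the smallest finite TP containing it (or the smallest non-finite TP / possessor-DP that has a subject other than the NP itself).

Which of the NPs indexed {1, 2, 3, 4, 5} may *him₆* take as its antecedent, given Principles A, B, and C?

{1, 2, 5}

*him* is a pronoun, so Principle B applies: it must be free in its binding domain.
Binding domain of *him₆*: the embedded TP, whose subject is Ivan₃.
*Hugo₁* c-commands the pronoun but from outside its binding domain, and is not c-commanded by it → coindexation permitted.
*Pavel₂* c-commands the pronoun but from outside its binding domain, and is not c-commanded by it → coindexation permitted.
*Ivan₃* c-commands the pronoun within its binding domain → coindexation would violate Principle B.
*Marcus₄*: the pronoun c-commands this R-expression → coindexation would violate Principle C on *Marcus₄*.
*Anton₅* and the pronoun do not c-command one another → neither Principle B nor Principle C is at stake; coindexation permitted.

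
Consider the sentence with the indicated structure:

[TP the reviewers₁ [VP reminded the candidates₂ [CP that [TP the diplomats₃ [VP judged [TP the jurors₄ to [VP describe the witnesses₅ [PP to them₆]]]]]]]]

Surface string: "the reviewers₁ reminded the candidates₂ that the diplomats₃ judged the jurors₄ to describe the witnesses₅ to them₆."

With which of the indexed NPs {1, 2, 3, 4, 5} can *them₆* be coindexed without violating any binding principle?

*them* is a pronoun, so Principle B applies: it must be free in its binding domain.
Binding domain of *them₆*: the embedded TP, whose subject is the jurors₄.
*the reviewers₁* c-commands the pronoun but from outside its binding domain, and is not c-commanded by it → coindexation permitted.
*the candidates₂* c-commands the pronoun but from outside its binding domain, and is not c-commanded by it → coindexation permitted.
*the diplomats₃* c-commands the pronoun but from outside its binding domain, and is not c-commanded by it → coindexation permitted.
*the jurors₄* c-commands the pronoun within its binding domain → coindexation would violate Principle B.
*the witnesses₅* c-commands the pronoun within its binding domain → coindexation would violate Principle B.

{1, 2, 3}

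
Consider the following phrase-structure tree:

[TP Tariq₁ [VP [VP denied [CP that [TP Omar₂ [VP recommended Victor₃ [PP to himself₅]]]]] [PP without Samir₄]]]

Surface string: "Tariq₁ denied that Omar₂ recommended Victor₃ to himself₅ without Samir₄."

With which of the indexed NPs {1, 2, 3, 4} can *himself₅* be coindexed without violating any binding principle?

*himself* is an anaphor, so Principle A applies: it must be bound in its binding domain.
Binding domain of *himself₅*: the embedded TP, whose subject is Omar₂.
*Tariq₁* c-commands the anaphor but is outside its binding domain → cannot satisfy Principle A.
*Omar₂* c-commands the anaphor within its binding domain → licit binder.
*Victor₃* c-commands the anaphor within its binding domain → licit binder.
*Samir₄* does not c-command the anaphor → cannot bind it.

{2, 3}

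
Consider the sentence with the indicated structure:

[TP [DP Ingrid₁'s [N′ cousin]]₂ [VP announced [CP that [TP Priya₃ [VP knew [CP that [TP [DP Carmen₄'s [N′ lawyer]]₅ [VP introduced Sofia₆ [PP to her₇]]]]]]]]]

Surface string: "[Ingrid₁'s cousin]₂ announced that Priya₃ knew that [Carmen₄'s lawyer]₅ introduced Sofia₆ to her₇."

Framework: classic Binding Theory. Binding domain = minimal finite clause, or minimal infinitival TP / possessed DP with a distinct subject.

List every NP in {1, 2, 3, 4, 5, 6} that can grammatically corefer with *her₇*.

*her* is a pronoun, so Principle B applies: it must be free in its binding domain.
Binding domain of *her₇*: the embedded TP, whose subject is [Carmen₄'s lawyer]₅.
*Ingrid₁* and the pronoun do not c-command one another → neither Principle B nor Principle C is at stake; coindexation permitted.
*[Ingrid₁'s cousin]₂* c-commands the pronoun but from outside its binding domain, and is not c-commanded by it → coindexation permitted.
*Priya₃* c-commands the pronoun but from outside its binding domain, and is not c-commanded by it → coindexation permitted.
*Carmen₄* and the pronoun do not c-command one another → neither Principle B nor Principle C is at stake; coindexation permitted.
*[Carmen₄'s lawyer]₅* c-commands the pronoun within its binding domain → coindexation would violate Principle B.
*Sofia₆* c-commands the pronoun within its binding domain → coindexation would violate Principle B.

{1, 2, 3, 4}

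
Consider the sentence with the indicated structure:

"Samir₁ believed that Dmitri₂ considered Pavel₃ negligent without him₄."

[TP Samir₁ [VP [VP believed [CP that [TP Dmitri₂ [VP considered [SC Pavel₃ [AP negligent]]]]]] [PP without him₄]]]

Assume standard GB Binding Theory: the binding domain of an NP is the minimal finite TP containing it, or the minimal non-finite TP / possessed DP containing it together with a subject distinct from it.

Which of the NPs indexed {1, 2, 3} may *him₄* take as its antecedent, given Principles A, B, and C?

*him* is a pronoun, so Principle B applies: it must be free in its binding domain.
Binding domain of *him₄*: the matrix TP, whose subject is Samir₁.
*Samir₁* c-commands the pronoun within its binding domain → coindexation would violate Principle B.
*Dmitri₂* and the pronoun do not c-command one another → neither Principle B nor Principle C is at stake; coindexation permitted.
*Pavel₃* and the pronoun do not c-command one another → neither Principle B nor Principle C is at stake; coindexation permitted.

{2, 3}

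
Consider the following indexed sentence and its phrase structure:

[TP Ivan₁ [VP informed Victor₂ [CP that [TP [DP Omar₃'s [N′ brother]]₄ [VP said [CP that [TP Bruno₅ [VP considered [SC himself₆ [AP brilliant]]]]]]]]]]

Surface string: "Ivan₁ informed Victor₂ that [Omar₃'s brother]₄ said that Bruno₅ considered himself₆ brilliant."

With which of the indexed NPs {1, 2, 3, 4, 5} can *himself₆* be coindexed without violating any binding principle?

*himself* is an anaphor, so Principle A applies: it must be bound in its binding domain.
Binding domain of *himself₆*: the embedded TP, whose subject is Bruno₅.
*Ivan₁* c-commands the anaphor but is outside its binding domain → cannot satisfy Principle A.
*Victor₂* c-commands the anaphor but is outside its binding domain → cannot satisfy Principle A.
*Omar₃* does not c-command the anaphor → cannot bind it.
*[Omar₃'s brother]₄* c-commands the anaphor but is outside its binding domain → cannot satisfy Principle A.
*Bruno₅* c-commands the anaphor within its binding domain → licit binder.

{5}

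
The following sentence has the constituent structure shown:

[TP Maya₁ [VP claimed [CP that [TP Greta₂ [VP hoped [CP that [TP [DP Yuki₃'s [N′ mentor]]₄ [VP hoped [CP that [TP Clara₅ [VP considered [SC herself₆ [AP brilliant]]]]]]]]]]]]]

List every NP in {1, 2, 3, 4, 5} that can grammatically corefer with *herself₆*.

{5}

*herself* is an anaphor, so Principle A applies: it must be bound in its binding domain.
Binding domain of *herself₆*: the embedded TP, whose subject is Clara₅.
*Maya₁* c-commands the anaphor but is outside its binding domain → cannot satisfy Principle A.
*Greta₂* c-commands the anaphor but is outside its binding domain → cannot satisfy Principle A.
*Yuki₃* does not c-command the anaphor → cannot bind it.
*[Yuki₃'s mentor]₄* c-commands the anaphor but is outside its binding domain → cannot satisfy Principle A.
*Clara₅* c-commands the anaphor within its binding domain → licit binder.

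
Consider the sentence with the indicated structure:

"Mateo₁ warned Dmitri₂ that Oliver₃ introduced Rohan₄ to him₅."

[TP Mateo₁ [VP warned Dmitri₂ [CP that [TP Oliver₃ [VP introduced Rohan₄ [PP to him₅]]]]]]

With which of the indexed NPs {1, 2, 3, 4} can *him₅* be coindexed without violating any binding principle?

*him* is a pronoun, so Principle B applies: it must be free in its binding domain.
Binding domain of *him₅*: the embedded TP, whose subject is Oliver₃.
*Mateo₁* c-commands the pronoun but from outside its binding domain, and is not c-commanded by it → coindexation permitted.
*Dmitri₂* c-commands the pronoun but from outside its binding domain, and is not c-commanded by it → coindexation permitted.
*Oliver₃* c-commands the pronoun within its binding domain → coindexation would violate Principle B.
*Rohan₄* c-commands the pronoun within its binding domain → coindexation would violate Principle B.

{1, 2}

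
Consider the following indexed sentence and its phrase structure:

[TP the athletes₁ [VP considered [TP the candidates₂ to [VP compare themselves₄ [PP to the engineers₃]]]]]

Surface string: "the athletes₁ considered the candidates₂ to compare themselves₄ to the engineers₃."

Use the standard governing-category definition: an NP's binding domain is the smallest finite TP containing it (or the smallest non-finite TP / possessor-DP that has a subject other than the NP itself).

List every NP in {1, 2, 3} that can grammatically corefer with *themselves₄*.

*themselves* is an anaphor, so Principle A applies: it must be bound in its binding domain.
Binding domain of *themselves₄*: the embedded TP, whose subject is the candidates₂.
*the athletes₁* c-commands the anaphor but is outside its binding domain → cannot satisfy Principle A.
*the candidates₂* c-commands the anaphor within its binding domain → licit binder.
*the engineers₃* does not c-command the anaphor → cannot bind it.

{2}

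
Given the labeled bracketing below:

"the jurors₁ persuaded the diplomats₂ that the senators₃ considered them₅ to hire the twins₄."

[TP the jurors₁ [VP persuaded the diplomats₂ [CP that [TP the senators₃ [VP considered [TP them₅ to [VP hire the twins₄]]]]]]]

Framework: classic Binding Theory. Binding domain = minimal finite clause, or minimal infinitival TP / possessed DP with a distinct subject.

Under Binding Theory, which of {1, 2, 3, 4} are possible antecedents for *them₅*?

*them* is a pronoun, so Principle B applies: it must be free in its binding domain.
Binding domain of *them₅*: the embedded TP, whose subject is the senators₃.
*the jurors₁* c-commands the pronoun but from outside its binding domain, and is not c-commanded by it → coindexation permitted.
*the diplomats₂* c-commands the pronoun but from outside its binding domain, and is not c-commanded by it → coindexation permitted.
*the senators₃* c-commands the pronoun within its binding domain → coindexation would violate Principle B.
*the twins₄*: the pronoun c-commands this R-expression → coindexation would violate Principle C on *the twins₄*.

{1, 2}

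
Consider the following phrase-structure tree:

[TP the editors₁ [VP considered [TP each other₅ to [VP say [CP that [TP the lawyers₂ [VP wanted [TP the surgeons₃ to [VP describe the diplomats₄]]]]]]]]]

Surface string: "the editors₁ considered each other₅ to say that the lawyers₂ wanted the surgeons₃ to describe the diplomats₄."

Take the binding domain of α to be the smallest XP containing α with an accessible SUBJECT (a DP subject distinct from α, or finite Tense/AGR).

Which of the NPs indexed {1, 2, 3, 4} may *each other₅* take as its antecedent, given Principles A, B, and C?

*each other* is an anaphor, so Principle A applies: it must be bound in its binding domain.
Binding domain of *each other₅*: the matrix TP, whose subject is the editors₁.
*the editors₁* c-commands the anaphor within its binding domain → licit binder.
*the lawyers₂* does not c-command the anaphor → cannot bind it.
*the surgeons₃* does not c-command the anaphor → cannot bind it.
*the diplomats₄* does not c-command the anaphor → cannot bind it.

{1}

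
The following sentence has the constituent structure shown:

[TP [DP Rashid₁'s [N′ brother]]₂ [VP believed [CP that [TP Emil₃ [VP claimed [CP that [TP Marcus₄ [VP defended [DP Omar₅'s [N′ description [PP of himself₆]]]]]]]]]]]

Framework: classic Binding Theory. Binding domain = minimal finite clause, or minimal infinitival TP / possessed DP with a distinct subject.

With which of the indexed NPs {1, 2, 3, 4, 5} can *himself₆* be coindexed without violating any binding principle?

*himself* is an anaphor, so Principle A applies: it must be bound in its binding domain.
Binding domain of *himself₆*: the possessed DP, whose subject is Omar₅.
*Rashid₁* does not c-command the anaphor → cannot bind it.
*[Rashid₁'s brother]₂* c-commands the anaphor but is outside its binding domain → cannot satisfy Principle A.
*Emil₃* c-commands the anaphor but is outside its binding domain → cannot satisfy Principle A.
*Marcus₄* c-commands the anaphor but is outside its binding domain → cannot satisfy Principle A.
*Omar₅* c-commands the anaphor within its binding domain → licit binder.

{5}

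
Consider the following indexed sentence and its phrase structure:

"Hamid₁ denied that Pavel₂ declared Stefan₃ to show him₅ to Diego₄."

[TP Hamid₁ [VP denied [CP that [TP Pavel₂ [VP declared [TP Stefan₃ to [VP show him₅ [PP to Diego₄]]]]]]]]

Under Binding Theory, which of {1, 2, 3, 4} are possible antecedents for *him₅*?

{1, 2}

*him* is a pronoun, so Principle B applies: it must be free in its binding domain.
Binding domain of *him₅*: the embedded TP, whose subject is Stefan₃.
*Hamid₁* c-commands the pronoun but from outside its binding domain, and is not c-commanded by it → coindexation permitted.
*Pavel₂* c-commands the pronoun but from outside its binding domain, and is not c-commanded by it → coindexation permitted.
*Stefan₃* c-commands the pronoun within its binding domain → coindexation would violate Principle B.
*Diego₄*: the pronoun c-commands this R-expression → coindexation would violate Principle C on *Diego₄*.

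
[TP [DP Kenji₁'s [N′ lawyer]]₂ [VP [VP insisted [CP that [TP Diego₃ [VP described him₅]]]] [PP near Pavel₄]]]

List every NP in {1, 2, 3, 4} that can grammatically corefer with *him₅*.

{1, 2, 4}

*him* is a pronoun, so Principle B applies: it must be free in its binding domain.
Binding domain of *him₅*: the embedded TP, whose subject is Diego₃.
*Kenji₁* and the pronoun do not c-command one another → neither Principle B nor Principle C is at stake; coindexation permitted.
*[Kenji₁'s lawyer]₂* c-commands the pronoun but from outside its binding domain, and is not c-commanded by it → coindexation permitted.
*Diego₃* c-commands the pronoun within its binding domain → coindexation would violate Principle B.
*Pavel₄* and the pronoun do not c-command one another → neither Principle B nor Principle C is at stake; coindexation permitted.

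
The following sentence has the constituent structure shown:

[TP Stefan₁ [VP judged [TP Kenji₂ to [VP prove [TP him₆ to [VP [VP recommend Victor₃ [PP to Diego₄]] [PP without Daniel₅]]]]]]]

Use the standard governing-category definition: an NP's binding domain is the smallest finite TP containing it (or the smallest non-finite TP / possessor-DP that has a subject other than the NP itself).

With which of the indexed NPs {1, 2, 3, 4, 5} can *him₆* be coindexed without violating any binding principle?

*him* is a pronoun, so Principle B applies: it must be free in its binding domain.
Binding domain of *him₆*: the embedded TP, whose subject is Kenji₂.
*Stefan₁* c-commands the pronoun but from outside its binding domain, and is not c-commanded by it → coindexation permitted.
*Kenji₂* c-commands the pronoun within its binding domain → coindexation would violate Principle B.
*Victor₃*: the pronoun c-commands this R-expression → coindexation would violate Principle C on *Victor₃*.
*Diego₄*: the pronoun c-commands this R-expression → coindexation would violate Principle C on *Diego₄*.
*Daniel₅*: the pronoun c-commands this R-expression → coindexation would violate Principle C on *Daniel₅*.

{1}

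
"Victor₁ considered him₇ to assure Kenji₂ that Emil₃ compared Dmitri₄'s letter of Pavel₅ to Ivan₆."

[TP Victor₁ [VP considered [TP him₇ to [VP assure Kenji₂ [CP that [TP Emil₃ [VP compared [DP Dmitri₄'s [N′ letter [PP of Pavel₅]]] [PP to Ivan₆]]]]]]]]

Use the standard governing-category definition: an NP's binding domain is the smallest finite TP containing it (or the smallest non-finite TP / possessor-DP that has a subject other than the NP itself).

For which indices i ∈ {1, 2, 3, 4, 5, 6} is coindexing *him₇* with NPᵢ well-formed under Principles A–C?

*him* is a pronoun, so Principle B applies: it must be free in its binding domain.
Binding domain of *him₇*: the matrix TP, whose subject is Victor₁.
*Victor₁* c-commands the pronoun within its binding domain → coindexation would violate Principle B.
*Kenji₂*: the pronoun c-commands this R-expression → coindexation would violate Principle C on *Kenji₂*.
*Emil₃*: the pronoun c-commands this R-expression → coindexation would violate Principle C on *Emil₃*.
*Dmitri₄*: the pronoun c-commands this R-expression → coindexation would violate Principle C on *Dmitri₄*.
*Pavel₅*: the pronoun c-commands this R-expression → coindexation would violate Principle C on *Pavel₅*.
*Ivan₆*: the pronoun c-commands this R-expression → coindexation would violate Principle C on *Ivan₆*.

none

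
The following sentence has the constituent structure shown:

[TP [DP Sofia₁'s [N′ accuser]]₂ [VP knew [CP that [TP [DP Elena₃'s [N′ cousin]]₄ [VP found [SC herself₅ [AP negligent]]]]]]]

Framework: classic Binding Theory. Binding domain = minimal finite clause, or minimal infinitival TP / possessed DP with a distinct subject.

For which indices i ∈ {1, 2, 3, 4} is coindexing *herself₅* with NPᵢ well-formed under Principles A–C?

{4}

*herself* is an anaphor, so Principle A applies: it must be bound in its binding domain.
Binding domain of *herself₅*: the embedded TP, whose subject is [Elena₃'s cousin]₄.
*Sofia₁* does not c-command the anaphor → cannot bind it.
*[Sofia₁'s accuser]₂* c-commands the anaphor but is outside its binding domain → cannot satisfy Principle A.
*Elena₃* does not c-command the anaphor → cannot bind it.
*[Elena₃'s cousin]₄* c-commands the anaphor within its binding domain → licit binder.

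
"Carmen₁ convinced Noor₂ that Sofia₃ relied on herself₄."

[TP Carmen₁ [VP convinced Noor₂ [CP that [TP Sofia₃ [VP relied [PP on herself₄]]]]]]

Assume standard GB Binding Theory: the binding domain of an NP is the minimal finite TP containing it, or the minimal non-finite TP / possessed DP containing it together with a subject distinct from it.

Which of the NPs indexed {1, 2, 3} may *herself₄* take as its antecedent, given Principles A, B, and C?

*herself* is an anaphor, so Principle A applies: it must be bound in its binding domain.
Binding domain of *herself₄*: the embedded TP, whose subject is Sofia₃.
*Carmen₁* c-commands the anaphor but is outside its binding domain → cannot satisfy Principle A.
*Noor₂* c-commands the anaphor but is outside its binding domain → cannot satisfy Principle A.
*Sofia₃* c-commands the anaphor within its binding domain → licit binder.

{3}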